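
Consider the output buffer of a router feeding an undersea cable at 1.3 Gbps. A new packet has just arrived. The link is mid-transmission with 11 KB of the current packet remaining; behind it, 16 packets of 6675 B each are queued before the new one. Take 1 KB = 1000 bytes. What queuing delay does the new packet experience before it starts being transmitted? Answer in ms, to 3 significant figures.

Each queued packet: L/R = 53400/1300000000 = 0.0410769 ms.
16 queued → 0.657231 ms.
Plus remaining 88000 bits of current packet: 0.0676923 ms.
Queuing delay = 0.725 ms.

0.725 ms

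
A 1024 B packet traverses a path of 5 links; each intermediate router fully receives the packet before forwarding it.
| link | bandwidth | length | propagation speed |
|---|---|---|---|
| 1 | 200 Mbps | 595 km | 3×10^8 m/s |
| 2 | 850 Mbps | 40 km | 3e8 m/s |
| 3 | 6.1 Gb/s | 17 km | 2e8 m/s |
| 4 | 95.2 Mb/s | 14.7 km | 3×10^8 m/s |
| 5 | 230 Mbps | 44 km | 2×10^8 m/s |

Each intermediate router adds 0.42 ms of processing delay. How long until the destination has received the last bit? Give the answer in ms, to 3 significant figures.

L = 1024 × 8 = 8192 bits.
Transmission delays (L/R per hop): 0.04096, 0.00963765, 0.00134295, 0.0860504, 0.0356174 ms; sum = 0.173608 ms.
Propagation delays (d/s per hop): 1.98333, 0.133333, 0.085, 0.049, 0.22 ms; sum = 2.47067 ms.
Processing at 4 router(s): 4 × 0.42 ms = 1.68 ms.
End-to-end = 4.32 ms.

4.32 ms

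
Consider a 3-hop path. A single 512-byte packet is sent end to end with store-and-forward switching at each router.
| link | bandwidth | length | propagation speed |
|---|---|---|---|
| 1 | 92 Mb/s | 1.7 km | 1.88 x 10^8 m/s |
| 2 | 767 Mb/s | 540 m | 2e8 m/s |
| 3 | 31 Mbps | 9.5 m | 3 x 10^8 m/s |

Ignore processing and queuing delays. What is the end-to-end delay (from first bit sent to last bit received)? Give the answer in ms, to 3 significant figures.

L = 512 × 8 = 4096 bits.
Transmission delays (L/R per hop): 0.0445217, 0.00534029, 0.132129 ms; sum = 0.181991 ms.
Propagation delays (d/s per hop): 0.00904255, 0.0027, 3.16667e-05 ms; sum = 0.0117742 ms.
End-to-end = 0.194 ms.

0.194 ms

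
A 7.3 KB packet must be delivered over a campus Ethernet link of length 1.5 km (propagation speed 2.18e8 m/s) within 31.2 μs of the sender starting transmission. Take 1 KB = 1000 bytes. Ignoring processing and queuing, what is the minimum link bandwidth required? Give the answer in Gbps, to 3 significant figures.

L = 58400 bits.
Propagation delay = 1500 / 2.18e+08 = 6.88073 μs.
Transmission budget = 31.2 − 6.88073 = 24.3193 μs.
R ≥ L / t_tx = 58400 bits / 2.43193e-05 s = 2.40 Gbps.

2.40 Gbps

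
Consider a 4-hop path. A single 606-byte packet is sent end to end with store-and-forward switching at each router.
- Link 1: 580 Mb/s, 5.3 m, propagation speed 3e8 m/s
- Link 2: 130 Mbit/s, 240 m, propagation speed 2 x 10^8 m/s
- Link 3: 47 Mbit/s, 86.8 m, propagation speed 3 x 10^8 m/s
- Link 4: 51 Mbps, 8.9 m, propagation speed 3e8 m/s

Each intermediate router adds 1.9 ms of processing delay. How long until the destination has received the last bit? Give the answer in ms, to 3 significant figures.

5.95 ms

L = 606 × 8 = 4848 bits.
Transmission delays (L/R per hop): 0.00835862, 0.0372923, 0.103149, 0.0950588 ms; sum = 0.243859 ms.
Propagation delays (d/s per hop): 1.76667e-05, 0.0012, 0.000289333, 2.96667e-05 ms; sum = 0.00153667 ms.
Processing at 3 router(s): 3 × 1.9 ms = 5.7 ms.
End-to-end = 5.95 ms.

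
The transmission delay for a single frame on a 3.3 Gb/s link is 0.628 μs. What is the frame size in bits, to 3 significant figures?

L = R × t_tx = 3300000000 b/s × 6.28e-07 s = 2072.4 bits.

2070 bits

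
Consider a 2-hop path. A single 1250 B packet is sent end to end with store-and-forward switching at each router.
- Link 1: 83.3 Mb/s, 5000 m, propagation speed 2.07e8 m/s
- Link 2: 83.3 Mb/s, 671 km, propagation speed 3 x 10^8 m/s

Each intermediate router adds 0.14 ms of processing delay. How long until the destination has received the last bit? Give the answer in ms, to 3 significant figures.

L = 1250 × 8 = 10000 bits.
Transmission delay per hop = L/R = 10000/83300000 = 0.120048 ms; 2 hops → 0.240096 ms.
Propagation delays (d/s per hop): 0.0241546, 2.23667 ms; sum = 2.26082 ms.
Processing at 1 router(s): 1 × 0.14 ms = 0.14 ms.
End-to-end = 2.64 ms.

2.64 ms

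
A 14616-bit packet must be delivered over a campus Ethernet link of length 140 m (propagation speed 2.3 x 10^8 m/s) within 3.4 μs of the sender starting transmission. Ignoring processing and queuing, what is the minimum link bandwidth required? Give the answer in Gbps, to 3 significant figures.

5.24 Gbps

Propagation delay = 140 / 2.3e+08 = 0.608696 μs.
Transmission budget = 3.4 − 0.608696 = 2.7913 μs.
R ≥ L / t_tx = 14616 bits / 2.7913e-06 s = 5.24 Gbps.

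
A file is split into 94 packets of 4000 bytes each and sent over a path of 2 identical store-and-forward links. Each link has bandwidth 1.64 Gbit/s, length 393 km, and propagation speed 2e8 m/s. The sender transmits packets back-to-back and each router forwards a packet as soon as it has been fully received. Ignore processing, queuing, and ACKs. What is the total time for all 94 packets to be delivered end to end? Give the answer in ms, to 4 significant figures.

5.784 ms

Per-hop transmission t_tx = L/R = 32000/1640000000 = 0.0195122 ms.
Per-hop propagation t_prop = 393000/200000000 = 1.965 ms.
Pipeline fill: first packet needs 2·t_tx to clear all hops; remaining 93 packets each add one t_tx.
Total = (2+94-1)·t_tx + 2·t_prop = 95·0.0195122 + 2·1.965 = 5.784 ms.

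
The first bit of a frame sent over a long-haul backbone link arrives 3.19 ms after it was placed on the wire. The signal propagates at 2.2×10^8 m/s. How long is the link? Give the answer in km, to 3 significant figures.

d = s × t_prop = 2.2e+08 × 0.00319 = 702 km.

702 km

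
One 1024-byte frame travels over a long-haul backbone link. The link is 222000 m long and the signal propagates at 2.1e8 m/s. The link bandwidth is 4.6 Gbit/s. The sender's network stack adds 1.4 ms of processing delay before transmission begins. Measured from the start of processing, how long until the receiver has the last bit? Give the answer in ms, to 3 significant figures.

L = 1024 × 8 = 8192 bits.
Transmission delay = L/R = 8192 / 4600000000 = 0.00178087 ms.
Propagation delay = d/s = 222000 m / 210000000 m/s = 1.05714 ms.
Plus processing delay 1.4 ms = 1.4 ms.
Total = 2.46 ms.

2.46 ms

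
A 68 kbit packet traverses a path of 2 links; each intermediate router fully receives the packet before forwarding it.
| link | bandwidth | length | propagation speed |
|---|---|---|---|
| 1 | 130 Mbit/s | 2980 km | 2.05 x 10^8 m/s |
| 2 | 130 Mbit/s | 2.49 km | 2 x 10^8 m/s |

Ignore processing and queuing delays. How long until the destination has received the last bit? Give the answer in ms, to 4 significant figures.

15.60 ms

L = 68000 bits.
Transmission delay per hop = L/R = 68000/130000000 = 0.523077 ms; 2 hops → 1.04615 ms.
Propagation delays (d/s per hop): 14.5366, 0.01245 ms; sum = 14.549 ms.
End-to-end = 15.60 ms.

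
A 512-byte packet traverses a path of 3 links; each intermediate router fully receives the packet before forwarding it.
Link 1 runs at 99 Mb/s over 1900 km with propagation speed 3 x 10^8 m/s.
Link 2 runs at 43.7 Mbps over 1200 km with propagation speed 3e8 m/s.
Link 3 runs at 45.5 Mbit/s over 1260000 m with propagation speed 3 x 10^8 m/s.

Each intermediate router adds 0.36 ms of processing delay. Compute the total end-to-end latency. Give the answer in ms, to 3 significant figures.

15.5 ms

L = 512 × 8 = 4096 bits.
Transmission delays (L/R per hop): 0.0413737, 0.09373, 0.090022 ms; sum = 0.225126 ms.
Propagation delays (d/s per hop): 6.33333, 4, 4.2 ms; sum = 14.5333 ms.
Processing at 2 router(s): 2 × 0.36 ms = 0.72 ms.
End-to-end = 15.5 ms.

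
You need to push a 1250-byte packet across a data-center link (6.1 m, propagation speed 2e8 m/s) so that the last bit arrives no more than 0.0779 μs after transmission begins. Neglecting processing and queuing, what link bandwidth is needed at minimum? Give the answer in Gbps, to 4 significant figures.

L = 10000 bits.
Propagation delay = 6.1 / 200000000 = 0.0305 μs.
Transmission budget = 0.0779 − 0.0305 = 0.0474 μs.
R ≥ L / t_tx = 10000 bits / 4.74e-08 s = 211.0 Gbps.

211.0 Gbps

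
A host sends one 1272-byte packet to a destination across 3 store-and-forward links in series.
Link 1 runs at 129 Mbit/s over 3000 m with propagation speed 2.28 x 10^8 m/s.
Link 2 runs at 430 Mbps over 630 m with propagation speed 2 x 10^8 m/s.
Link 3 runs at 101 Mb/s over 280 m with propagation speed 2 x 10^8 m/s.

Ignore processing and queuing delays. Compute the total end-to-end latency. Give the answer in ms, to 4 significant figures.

L = 1272 × 8 = 10176 bits.
Transmission delays (L/R per hop): 0.0788837, 0.0236651, 0.100752 ms; sum = 0.203301 ms.
Propagation delays (d/s per hop): 0.0131579, 0.00315, 0.0014 ms; sum = 0.0177079 ms.
End-to-end = 0.2210 ms.

0.2210 ms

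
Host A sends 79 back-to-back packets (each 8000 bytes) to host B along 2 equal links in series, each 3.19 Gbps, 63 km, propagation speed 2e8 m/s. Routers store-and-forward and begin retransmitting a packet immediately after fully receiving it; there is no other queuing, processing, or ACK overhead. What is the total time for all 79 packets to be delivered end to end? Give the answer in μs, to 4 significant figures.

Per-hop transmission t_tx = L/R = 64000/3190000000 = 20.0627 μs.
Per-hop propagation t_prop = 63000/200000000 = 315 μs.
Pipeline fill: first packet needs 2·t_tx to clear all hops; remaining 78 packets each add one t_tx.
Total = (2+79-1)·t_tx + 2·t_prop = 80·20.0627 + 2·315 = 2235 μs.

2235 μs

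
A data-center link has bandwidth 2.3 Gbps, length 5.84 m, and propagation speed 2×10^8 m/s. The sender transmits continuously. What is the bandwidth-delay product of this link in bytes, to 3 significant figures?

Propagation delay = 5.84 / 200000000 = 2.92e-08 s.
BDP = R × t_prop = 2300000000 × 2.92e-08 = 67.16 bits.
In bytes: 67.16/8 = 8.40 bytes.

8.40 bytes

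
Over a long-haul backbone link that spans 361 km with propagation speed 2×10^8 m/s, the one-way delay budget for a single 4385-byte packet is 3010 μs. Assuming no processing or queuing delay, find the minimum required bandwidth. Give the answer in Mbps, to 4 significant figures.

29.11 Mbps

L = 35080 bits.
Propagation delay = 361000 / 200000000 = 1805 μs.
Transmission budget = 3010 − 1805 = 1205 μs.
R ≥ L / t_tx = 35080 bits / 0.001205 s = 29.11 Mbps.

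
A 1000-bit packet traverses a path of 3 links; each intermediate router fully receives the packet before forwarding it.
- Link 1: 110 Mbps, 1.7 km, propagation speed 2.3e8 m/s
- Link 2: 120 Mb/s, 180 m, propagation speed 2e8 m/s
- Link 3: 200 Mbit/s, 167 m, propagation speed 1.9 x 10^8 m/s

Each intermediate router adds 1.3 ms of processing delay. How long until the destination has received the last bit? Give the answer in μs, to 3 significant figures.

2630 μs

Transmission delays (L/R per hop): 9.09091, 8.33333, 5 μs; sum = 22.4242 μs.
Propagation delays (d/s per hop): 7.3913, 0.9, 0.878947 μs; sum = 9.17025 μs.
Processing at 2 router(s): 2 × 1.3 ms = 2600 μs.
End-to-end = 2630 μs.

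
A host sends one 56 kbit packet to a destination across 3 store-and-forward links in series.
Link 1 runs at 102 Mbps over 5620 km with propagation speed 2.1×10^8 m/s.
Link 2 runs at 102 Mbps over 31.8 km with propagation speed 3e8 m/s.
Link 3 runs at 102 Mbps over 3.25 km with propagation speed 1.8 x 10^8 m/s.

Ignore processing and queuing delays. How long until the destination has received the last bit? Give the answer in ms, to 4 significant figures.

L = 56000 bits.
Transmission delay per hop = L/R = 56000/102000000 = 0.54902 ms; 3 hops → 1.64706 ms.
Propagation delays (d/s per hop): 26.7619, 0.106, 0.0180556 ms; sum = 26.886 ms.
End-to-end = 28.53 ms.

28.53 ms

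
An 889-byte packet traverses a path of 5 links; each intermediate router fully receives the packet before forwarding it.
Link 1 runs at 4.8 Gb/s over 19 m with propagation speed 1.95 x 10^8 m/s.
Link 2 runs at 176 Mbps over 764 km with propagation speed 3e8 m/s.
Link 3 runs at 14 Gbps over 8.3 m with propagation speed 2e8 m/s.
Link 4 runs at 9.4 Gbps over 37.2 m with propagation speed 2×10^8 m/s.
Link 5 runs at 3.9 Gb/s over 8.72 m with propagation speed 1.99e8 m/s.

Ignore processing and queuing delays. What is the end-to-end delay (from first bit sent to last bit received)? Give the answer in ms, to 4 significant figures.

L = 889 × 8 = 7112 bits.
Transmission delays (L/R per hop): 0.00148167, 0.0404091, 0.000508, 0.000756596, 0.00182359 ms; sum = 0.0449789 ms.
Propagation delays (d/s per hop): 9.74359e-05, 2.54667, 4.15e-05, 0.000186, 4.38191e-05 ms; sum = 2.54704 ms.
End-to-end = 2.592 ms.

2.592 ms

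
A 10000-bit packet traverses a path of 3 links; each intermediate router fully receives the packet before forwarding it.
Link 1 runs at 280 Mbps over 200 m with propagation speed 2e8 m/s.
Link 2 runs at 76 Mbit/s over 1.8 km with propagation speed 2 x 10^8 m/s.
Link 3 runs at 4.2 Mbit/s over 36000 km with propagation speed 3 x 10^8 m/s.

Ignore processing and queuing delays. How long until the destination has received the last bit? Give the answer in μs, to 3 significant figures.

123000 μs

Transmission delays (L/R per hop): 35.7143, 131.579, 2380.95 μs; sum = 2548.25 μs.
Propagation delays (d/s per hop): 1, 9, 120000 μs; sum = 120010 μs.
End-to-end = 123000 μs.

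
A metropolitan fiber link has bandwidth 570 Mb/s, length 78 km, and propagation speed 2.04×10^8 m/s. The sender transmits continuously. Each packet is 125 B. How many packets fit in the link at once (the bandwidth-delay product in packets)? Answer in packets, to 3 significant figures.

Propagation delay = 78000 / 204000000 = 0.000382353 s.
BDP = R × t_prop = 570000000 × 0.000382353 = 217941 bits.
In packets of 1000 bits: 218 packets.

218 packets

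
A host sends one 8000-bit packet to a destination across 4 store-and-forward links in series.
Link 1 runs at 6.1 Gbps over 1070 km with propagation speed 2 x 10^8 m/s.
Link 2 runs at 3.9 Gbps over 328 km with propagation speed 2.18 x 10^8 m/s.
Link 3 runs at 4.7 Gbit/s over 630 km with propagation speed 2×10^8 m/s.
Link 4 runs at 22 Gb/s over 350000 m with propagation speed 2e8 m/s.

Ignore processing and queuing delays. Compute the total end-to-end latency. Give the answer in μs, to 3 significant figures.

11800 μs

Transmission delays (L/R per hop): 1.31148, 2.05128, 1.70213, 0.363636 μs; sum = 5.42852 μs.
Propagation delays (d/s per hop): 5350, 1504.59, 3150, 1750 μs; sum = 11754.6 μs.
End-to-end = 11800 μs.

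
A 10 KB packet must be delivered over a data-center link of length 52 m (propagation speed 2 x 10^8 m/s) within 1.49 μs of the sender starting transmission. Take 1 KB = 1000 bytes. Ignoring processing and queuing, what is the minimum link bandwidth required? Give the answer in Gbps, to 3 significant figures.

L = 80000 bits.
Propagation delay = 52 / 200000000 = 0.26 μs.
Transmission budget = 1.49 − 0.26 = 1.23 μs.
R ≥ L / t_tx = 80000 bits / 1.23e-06 s = 65.0 Gbps.

65.0 Gbps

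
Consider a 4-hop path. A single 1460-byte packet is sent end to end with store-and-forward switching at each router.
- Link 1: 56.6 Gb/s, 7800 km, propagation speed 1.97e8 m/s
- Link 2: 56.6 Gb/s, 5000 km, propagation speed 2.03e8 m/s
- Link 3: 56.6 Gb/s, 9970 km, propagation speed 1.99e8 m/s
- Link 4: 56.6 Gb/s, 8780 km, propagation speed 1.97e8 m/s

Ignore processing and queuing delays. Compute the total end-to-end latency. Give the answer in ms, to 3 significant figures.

L = 1460 × 8 = 11680 bits.
Transmission delay per hop = L/R = 11680/56600000000 = 0.00020636 ms; 4 hops → 0.000825442 ms.
Propagation delays (d/s per hop): 39.5939, 24.6305, 50.1005, 44.5685 ms; sum = 158.893 ms.
End-to-end = 159 ms.

159 ms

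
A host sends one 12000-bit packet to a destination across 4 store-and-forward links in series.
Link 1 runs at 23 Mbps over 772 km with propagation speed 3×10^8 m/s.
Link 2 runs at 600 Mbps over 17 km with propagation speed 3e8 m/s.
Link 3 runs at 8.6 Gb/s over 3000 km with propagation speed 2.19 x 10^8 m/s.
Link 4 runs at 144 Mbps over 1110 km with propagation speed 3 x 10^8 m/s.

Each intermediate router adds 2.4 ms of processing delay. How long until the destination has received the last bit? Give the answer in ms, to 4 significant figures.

Transmission delays (L/R per hop): 0.521739, 0.02, 0.00139535, 0.0833333 ms; sum = 0.626468 ms.
Propagation delays (d/s per hop): 2.57333, 0.0566667, 13.6986, 3.7 ms; sum = 20.0286 ms.
Processing at 3 router(s): 3 × 2.4 ms = 7.2 ms.
End-to-end = 27.86 ms.

27.86 ms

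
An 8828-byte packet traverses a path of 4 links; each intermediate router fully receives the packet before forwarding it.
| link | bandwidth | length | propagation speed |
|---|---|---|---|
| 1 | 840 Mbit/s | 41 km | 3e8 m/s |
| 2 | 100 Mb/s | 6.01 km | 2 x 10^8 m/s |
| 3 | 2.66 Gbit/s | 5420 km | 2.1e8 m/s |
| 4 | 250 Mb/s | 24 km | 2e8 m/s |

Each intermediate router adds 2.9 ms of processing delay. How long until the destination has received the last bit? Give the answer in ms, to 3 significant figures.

35.9 ms

L = 8828 × 8 = 70624 bits.
Transmission delays (L/R per hop): 0.0840762, 0.70624, 0.0265504, 0.282496 ms; sum = 1.09936 ms.
Propagation delays (d/s per hop): 0.136667, 0.03005, 25.8095, 0.12 ms; sum = 26.0962 ms.
Processing at 3 router(s): 3 × 2.9 ms = 8.7 ms.
End-to-end = 35.9 ms.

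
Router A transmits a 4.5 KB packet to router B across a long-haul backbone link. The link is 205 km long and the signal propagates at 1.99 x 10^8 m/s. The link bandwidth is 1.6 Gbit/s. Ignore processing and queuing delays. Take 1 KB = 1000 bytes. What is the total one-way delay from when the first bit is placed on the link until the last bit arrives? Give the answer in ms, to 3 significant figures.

1.05 ms

L = 36000 bits.
Transmission delay = L/R = 36000 / 1600000000 = 0.0225 ms.
Propagation delay = d/s = 205000 m / 199000000 m/s = 1.03015 ms.
Total = 1.05 ms.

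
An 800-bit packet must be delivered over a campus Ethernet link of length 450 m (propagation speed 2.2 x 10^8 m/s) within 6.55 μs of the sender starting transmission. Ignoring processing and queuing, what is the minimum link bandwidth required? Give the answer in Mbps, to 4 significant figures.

177.6 Mbps

Propagation delay = 450 / 2.2e+08 = 2.04545 μs.
Transmission budget = 6.55 − 2.04545 = 4.50455 μs.
R ≥ L / t_tx = 800 bits / 4.50455e-06 s = 177.6 Mbps.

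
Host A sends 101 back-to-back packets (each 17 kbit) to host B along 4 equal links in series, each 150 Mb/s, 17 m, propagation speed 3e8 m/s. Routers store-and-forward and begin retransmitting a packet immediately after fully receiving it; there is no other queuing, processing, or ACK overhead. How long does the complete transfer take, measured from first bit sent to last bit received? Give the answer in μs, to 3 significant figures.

11800 μs

Per-hop transmission t_tx = L/R = 17000/150000000 = 113.333 μs.
Per-hop propagation t_prop = 17/300000000 = 0.0566667 μs.
Pipeline fill: first packet needs 4·t_tx to clear all hops; remaining 100 packets each add one t_tx.
Total = (4+101-1)·t_tx + 4·t_prop = 104·113.333 + 4·0.0566667 = 11800 μs.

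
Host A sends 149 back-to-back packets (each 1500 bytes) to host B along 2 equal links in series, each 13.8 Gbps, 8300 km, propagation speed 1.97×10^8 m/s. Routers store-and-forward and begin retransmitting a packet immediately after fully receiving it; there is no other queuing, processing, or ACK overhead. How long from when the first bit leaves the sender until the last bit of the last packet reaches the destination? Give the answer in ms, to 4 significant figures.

Per-hop transmission t_tx = L/R = 12000/13800000000 = 0.000869565 ms.
Per-hop propagation t_prop = 8300000/197000000 = 42.132 ms.
Pipeline fill: first packet needs 2·t_tx to clear all hops; remaining 148 packets each add one t_tx.
Total = (2+149-1)·t_tx + 2·t_prop = 150·0.000869565 + 2·42.132 = 84.39 ms.

84.39 ms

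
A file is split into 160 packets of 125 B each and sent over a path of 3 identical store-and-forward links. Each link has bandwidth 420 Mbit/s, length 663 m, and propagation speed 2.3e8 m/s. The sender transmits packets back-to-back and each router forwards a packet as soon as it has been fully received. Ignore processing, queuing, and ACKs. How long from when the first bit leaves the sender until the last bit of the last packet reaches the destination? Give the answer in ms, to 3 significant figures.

Per-hop transmission t_tx = L/R = 1000/420000000 = 0.00238095 ms.
Per-hop propagation t_prop = 663/2.3e+08 = 0.00288261 ms.
Pipeline fill: first packet needs 3·t_tx to clear all hops; remaining 159 packets each add one t_tx.
Total = (3+160-1)·t_tx + 3·t_prop = 162·0.00238095 + 3·0.00288261 = 0.394 ms.

0.394 ms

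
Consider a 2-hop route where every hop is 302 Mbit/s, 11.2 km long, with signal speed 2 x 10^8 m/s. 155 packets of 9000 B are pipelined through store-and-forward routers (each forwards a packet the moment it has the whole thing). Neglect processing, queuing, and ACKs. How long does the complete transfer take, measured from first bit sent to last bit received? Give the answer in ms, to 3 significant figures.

37.3 ms

Per-hop transmission t_tx = L/R = 72000/302000000 = 0.238411 ms.
Per-hop propagation t_prop = 11200/200000000 = 0.056 ms.
Pipeline fill: first packet needs 2·t_tx to clear all hops; remaining 154 packets each add one t_tx.
Total = (2+155-1)·t_tx + 2·t_prop = 156·0.238411 + 2·0.056 = 37.3 ms.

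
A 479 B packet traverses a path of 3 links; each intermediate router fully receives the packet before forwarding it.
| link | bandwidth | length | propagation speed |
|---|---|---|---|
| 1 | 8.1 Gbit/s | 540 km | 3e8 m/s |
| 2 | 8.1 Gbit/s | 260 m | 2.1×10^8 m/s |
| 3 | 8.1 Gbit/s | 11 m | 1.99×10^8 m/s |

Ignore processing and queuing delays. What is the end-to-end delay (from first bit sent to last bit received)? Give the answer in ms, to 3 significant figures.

1.80 ms

L = 479 × 8 = 3832 bits.
Transmission delay per hop = L/R = 3832/8100000000 = 0.000473086 ms; 3 hops → 0.00141926 ms.
Propagation delays (d/s per hop): 1.8, 0.0012381, 5.52764e-05 ms; sum = 1.80129 ms.
End-to-end = 1.80 ms.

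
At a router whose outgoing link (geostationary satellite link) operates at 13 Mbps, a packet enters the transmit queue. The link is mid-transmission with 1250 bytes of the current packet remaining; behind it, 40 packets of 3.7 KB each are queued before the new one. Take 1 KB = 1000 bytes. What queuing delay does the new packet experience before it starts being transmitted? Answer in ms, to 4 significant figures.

91.85 ms

Each queued packet: L/R = 29600/13000000 = 2.27692 ms.
40 queued → 91.0769 ms.
Plus remaining 10000 bits of current packet: 0.769231 ms.
Queuing delay = 91.85 ms.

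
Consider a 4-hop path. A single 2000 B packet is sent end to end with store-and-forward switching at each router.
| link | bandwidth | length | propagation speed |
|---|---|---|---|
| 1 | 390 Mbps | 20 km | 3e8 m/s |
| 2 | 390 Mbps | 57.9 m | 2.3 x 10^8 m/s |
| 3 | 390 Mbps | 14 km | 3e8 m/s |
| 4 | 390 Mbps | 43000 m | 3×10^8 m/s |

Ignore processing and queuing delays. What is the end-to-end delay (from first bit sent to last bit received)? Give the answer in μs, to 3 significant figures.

L = 2000 × 8 = 16000 bits.
Transmission delay per hop = L/R = 16000/390000000 = 41.0256 μs; 4 hops → 164.103 μs.
Propagation delays (d/s per hop): 66.6667, 0.251739, 46.6667, 143.333 μs; sum = 256.918 μs.
End-to-end = 421 μs.

421 μs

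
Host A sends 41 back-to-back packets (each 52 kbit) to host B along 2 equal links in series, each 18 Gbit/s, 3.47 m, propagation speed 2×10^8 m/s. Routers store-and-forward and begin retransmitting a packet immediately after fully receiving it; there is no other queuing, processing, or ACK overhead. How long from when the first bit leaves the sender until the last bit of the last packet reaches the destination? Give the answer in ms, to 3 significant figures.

Per-hop transmission t_tx = L/R = 52000/18000000000 = 0.00288889 ms.
Per-hop propagation t_prop = 3.47/200000000 = 1.735e-05 ms.
Pipeline fill: first packet needs 2·t_tx to clear all hops; remaining 40 packets each add one t_tx.
Total = (2+41-1)·t_tx + 2·t_prop = 42·0.00288889 + 2·1.735e-05 = 0.121 ms.

0.121 ms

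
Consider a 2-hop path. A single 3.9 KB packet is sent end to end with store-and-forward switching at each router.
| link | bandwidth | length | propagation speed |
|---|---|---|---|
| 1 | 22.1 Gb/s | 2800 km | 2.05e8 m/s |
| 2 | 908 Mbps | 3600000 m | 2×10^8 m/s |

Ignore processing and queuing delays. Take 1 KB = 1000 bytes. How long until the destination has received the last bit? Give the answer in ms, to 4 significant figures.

L = 31200 bits.
Transmission delays (L/R per hop): 0.00141176, 0.0343612 ms; sum = 0.035773 ms.
Propagation delays (d/s per hop): 13.6585, 18 ms; sum = 31.6585 ms.
End-to-end = 31.69 ms.

31.69 ms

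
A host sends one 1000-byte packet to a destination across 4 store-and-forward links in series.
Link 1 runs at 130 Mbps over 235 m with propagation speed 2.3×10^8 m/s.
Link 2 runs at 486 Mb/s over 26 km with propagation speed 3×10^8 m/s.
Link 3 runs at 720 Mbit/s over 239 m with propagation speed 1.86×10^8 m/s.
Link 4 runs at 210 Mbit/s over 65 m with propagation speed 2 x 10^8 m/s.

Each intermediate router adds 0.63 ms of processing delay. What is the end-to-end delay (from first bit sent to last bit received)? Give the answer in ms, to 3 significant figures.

L = 1000 × 8 = 8000 bits.
Transmission delays (L/R per hop): 0.0615385, 0.0164609, 0.0111111, 0.0380952 ms; sum = 0.127206 ms.
Propagation delays (d/s per hop): 0.00102174, 0.0866667, 0.00128495, 0.000325 ms; sum = 0.0892984 ms.
Processing at 3 router(s): 3 × 0.63 ms = 1.89 ms.
End-to-end = 2.11 ms.

2.11 ms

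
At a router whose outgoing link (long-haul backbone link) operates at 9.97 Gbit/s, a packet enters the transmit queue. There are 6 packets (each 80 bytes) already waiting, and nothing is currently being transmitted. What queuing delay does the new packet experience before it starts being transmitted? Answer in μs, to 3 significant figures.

0.385 μs

Each queued packet: L/R = 640/9970000000 = 0.0641926 μs.
6 queued → 0.385155 μs.
Queuing delay = 0.385 μs.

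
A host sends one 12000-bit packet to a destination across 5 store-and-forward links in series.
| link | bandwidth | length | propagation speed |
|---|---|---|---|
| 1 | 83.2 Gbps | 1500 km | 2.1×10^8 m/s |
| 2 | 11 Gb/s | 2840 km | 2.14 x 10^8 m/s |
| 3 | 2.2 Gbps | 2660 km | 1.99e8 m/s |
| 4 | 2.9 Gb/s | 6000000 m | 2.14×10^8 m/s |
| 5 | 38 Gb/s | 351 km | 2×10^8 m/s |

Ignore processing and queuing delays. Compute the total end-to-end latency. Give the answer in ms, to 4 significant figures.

63.58 ms

Transmission delays (L/R per hop): 0.000144231, 0.00109091, 0.00545455, 0.00413793, 0.000315789 ms; sum = 0.0111434 ms.
Propagation delays (d/s per hop): 7.14286, 13.271, 13.3668, 28.0374, 1.755 ms; sum = 63.5731 ms.
End-to-end = 63.58 ms.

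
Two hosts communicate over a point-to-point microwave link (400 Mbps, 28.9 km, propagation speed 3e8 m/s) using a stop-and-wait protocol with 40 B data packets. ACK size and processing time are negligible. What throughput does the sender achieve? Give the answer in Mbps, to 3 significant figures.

t_tx = L/R = 320/400000000 = 8e-07 s.
t_prop = 28900/300000000 = 9.63333e-05 s; RTT = 0.000192667 s.
Cycle = t_tx + RTT = 0.000193467 s.
Throughput = L / cycle = 320 / 0.000193467 = 1.65 Mbps.

1.65 Mbps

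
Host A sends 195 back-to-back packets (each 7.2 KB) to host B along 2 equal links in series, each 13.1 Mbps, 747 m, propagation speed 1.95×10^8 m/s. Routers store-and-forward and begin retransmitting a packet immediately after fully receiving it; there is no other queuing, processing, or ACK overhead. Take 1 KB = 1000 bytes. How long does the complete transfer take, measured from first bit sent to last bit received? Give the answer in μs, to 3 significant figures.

Per-hop transmission t_tx = L/R = 57600/13100000 = 4396.95 μs.
Per-hop propagation t_prop = 747/195000000 = 3.83077 μs.
Pipeline fill: first packet needs 2·t_tx to clear all hops; remaining 194 packets each add one t_tx.
Total = (2+195-1)·t_tx + 2·t_prop = 196·4396.95 + 2·3.83077 = 862000 μs.

862000 μs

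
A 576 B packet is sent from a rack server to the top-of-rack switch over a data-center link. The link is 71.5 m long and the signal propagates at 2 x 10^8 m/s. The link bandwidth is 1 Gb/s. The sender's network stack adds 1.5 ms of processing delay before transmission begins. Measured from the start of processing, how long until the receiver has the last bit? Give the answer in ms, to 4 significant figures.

L = 576 × 8 = 4608 bits.
Transmission delay = L/R = 4608 / 1000000000 = 0.004608 ms.
Propagation delay = d/s = 71.5 m / 200000000 m/s = 0.0003575 ms.
Plus processing delay 1.5 ms = 1.5 ms.
Total = 1.505 ms.

1.505 ms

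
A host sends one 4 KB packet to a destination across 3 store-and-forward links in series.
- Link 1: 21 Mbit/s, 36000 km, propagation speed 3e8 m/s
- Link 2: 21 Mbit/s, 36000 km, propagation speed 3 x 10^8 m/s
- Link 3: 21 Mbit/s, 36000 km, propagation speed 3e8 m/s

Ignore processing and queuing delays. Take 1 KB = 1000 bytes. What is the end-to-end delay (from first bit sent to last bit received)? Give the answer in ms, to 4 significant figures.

L = 32000 bits.
Transmission delay per hop = L/R = 32000/21000000 = 1.52381 ms; 3 hops → 4.57143 ms.
Propagation delays (d/s per hop): 120, 120, 120 ms; sum = 360 ms.
End-to-end = 364.6 ms.

364.6 ms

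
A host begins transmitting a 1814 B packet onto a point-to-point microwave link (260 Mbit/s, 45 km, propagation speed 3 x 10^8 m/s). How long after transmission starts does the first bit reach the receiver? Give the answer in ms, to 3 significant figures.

First bit experiences only propagation delay: d/s = 45000/300000000 = 0.150 ms.

0.150 ms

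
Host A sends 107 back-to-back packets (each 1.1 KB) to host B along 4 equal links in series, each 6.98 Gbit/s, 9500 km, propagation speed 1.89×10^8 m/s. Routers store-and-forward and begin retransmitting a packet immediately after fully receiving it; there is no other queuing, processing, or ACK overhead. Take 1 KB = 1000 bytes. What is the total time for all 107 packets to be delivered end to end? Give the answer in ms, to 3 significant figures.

Per-hop transmission t_tx = L/R = 8800/6980000000 = 0.00126074 ms.
Per-hop propagation t_prop = 9500000/189000000 = 50.2646 ms.
Pipeline fill: first packet needs 4·t_tx to clear all hops; remaining 106 packets each add one t_tx.
Total = (4+107-1)·t_tx + 4·t_prop = 110·0.00126074 + 4·50.2646 = 201 ms.

201 ms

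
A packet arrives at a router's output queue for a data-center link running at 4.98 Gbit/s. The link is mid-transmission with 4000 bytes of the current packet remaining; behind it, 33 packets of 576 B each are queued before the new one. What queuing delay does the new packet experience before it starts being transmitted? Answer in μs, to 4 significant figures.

36.96 μs

Each queued packet: L/R = 4608/4980000000 = 0.925301 μs.
33 queued → 30.5349 μs.
Plus remaining 32000 bits of current packet: 6.4257 μs.
Queuing delay = 36.96 μs.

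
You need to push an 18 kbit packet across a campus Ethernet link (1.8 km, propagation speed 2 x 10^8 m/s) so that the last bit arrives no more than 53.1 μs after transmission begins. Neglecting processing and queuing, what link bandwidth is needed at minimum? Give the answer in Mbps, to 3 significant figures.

Propagation delay = 1800 / 200000000 = 9 μs.
Transmission budget = 53.1 − 9 = 44.1 μs.
R ≥ L / t_tx = 18000 bits / 4.41e-05 s = 408 Mbps.

408 Mbps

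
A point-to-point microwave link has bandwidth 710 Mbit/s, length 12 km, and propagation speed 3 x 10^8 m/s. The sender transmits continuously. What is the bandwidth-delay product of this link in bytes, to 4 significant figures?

3550 bytes

Propagation delay = 12000 / 300000000 = 4e-05 s.
BDP = R × t_prop = 710000000 × 4e-05 = 28400 bits.
In bytes: 28400/8 = 3550 bytes.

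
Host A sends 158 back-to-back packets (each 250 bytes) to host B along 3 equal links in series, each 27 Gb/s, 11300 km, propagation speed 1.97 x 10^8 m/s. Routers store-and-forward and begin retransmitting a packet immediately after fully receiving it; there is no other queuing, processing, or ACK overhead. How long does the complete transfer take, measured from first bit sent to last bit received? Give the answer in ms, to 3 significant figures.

172 ms

Per-hop transmission t_tx = L/R = 2000/27000000000 = 7.40741e-05 ms.
Per-hop propagation t_prop = 11300000/197000000 = 57.3604 ms.
Pipeline fill: first packet needs 3·t_tx to clear all hops; remaining 157 packets each add one t_tx.
Total = (3+158-1)·t_tx + 3·t_prop = 160·7.40741e-05 + 3·57.3604 = 172 ms.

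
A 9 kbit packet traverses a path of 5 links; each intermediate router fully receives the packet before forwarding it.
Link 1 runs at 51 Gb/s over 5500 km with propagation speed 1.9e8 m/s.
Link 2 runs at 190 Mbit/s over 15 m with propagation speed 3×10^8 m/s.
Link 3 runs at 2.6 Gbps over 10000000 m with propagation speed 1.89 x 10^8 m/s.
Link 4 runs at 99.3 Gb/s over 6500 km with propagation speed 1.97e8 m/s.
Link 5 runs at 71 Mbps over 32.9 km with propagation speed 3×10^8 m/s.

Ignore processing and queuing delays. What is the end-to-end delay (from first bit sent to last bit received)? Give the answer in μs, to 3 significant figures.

L = 9000 bits.
Transmission delays (L/R per hop): 0.176471, 47.3684, 3.46154, 0.0906344, 126.761 μs; sum = 177.858 μs.
Propagation delays (d/s per hop): 28947.4, 0.05, 52910.1, 32994.9, 109.667 μs; sum = 114962 μs.
End-to-end = 115000 μs.

115000 μs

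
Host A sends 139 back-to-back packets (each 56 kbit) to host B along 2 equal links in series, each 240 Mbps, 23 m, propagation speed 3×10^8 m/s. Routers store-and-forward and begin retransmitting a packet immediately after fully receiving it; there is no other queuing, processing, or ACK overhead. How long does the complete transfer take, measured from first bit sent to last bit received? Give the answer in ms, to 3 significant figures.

Per-hop transmission t_tx = L/R = 56000/240000000 = 0.233333 ms.
Per-hop propagation t_prop = 23/300000000 = 7.66667e-05 ms.
Pipeline fill: first packet needs 2·t_tx to clear all hops; remaining 138 packets each add one t_tx.
Total = (2+139-1)·t_tx + 2·t_prop = 140·0.233333 + 2·7.66667e-05 = 32.7 ms.

32.7 ms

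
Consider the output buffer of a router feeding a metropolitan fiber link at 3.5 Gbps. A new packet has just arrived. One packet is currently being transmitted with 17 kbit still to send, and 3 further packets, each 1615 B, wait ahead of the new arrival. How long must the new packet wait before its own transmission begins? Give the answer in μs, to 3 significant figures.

15.9 μs

Each queued packet: L/R = 12920/3500000000 = 3.69143 μs.
3 queued → 11.0743 μs.
Plus remaining 17000 bits of current packet: 4.85714 μs.
Queuing delay = 15.9 μs.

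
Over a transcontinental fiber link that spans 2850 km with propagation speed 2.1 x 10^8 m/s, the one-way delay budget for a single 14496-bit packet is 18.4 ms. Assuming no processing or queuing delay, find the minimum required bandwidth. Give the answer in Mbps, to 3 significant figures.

Propagation delay = 2850000 / 210000000 = 13.5714 ms.
Transmission budget = 18.4 − 13.5714 = 4.82857 ms.
R ≥ L / t_tx = 14496 bits / 0.00482857 s = 3.00 Mbps.

3.00 Mbps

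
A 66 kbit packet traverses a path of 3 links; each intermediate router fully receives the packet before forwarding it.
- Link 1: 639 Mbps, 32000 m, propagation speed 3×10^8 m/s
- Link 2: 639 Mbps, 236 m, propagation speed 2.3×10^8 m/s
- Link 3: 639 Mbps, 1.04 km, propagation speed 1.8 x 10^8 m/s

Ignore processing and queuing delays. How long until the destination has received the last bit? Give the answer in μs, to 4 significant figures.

423.3 μs

L = 66000 bits.
Transmission delay per hop = L/R = 66000/639000000 = 103.286 μs; 3 hops → 309.859 μs.
Propagation delays (d/s per hop): 106.667, 1.02609, 5.77778 μs; sum = 113.471 μs.
End-to-end = 423.3 μs.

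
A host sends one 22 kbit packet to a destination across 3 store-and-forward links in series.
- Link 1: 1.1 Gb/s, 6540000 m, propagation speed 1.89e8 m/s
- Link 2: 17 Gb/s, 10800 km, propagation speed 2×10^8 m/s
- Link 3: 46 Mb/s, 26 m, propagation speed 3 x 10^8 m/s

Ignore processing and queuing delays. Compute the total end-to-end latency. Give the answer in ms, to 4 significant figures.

89.10 ms

L = 22000 bits.
Transmission delays (L/R per hop): 0.02, 0.00129412, 0.478261 ms; sum = 0.499555 ms.
Propagation delays (d/s per hop): 34.6032, 54, 8.66667e-05 ms; sum = 88.6033 ms.
End-to-end = 89.10 ms.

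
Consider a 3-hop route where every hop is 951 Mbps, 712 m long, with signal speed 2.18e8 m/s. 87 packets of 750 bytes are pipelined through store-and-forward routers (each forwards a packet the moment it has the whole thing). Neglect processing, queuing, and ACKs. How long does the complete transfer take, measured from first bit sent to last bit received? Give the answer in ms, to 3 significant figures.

Per-hop transmission t_tx = L/R = 6000/951000000 = 0.00630915 ms.
Per-hop propagation t_prop = 712/2.18e+08 = 0.00326606 ms.
Pipeline fill: first packet needs 3·t_tx to clear all hops; remaining 86 packets each add one t_tx.
Total = (3+87-1)·t_tx + 3·t_prop = 89·0.00630915 + 3·0.00326606 = 0.571 ms.

0.571 ms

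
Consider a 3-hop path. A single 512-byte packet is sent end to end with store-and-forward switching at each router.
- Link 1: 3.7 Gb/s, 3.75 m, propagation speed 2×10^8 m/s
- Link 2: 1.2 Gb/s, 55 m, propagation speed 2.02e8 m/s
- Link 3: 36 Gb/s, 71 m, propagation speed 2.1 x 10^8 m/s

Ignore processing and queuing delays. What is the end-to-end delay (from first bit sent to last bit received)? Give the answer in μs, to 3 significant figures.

5.26 μs

L = 512 × 8 = 4096 bits.
Transmission delays (L/R per hop): 1.10703, 3.41333, 0.113778 μs; sum = 4.63414 μs.
Propagation delays (d/s per hop): 0.01875, 0.272277, 0.338095 μs; sum = 0.629122 μs.
End-to-end = 5.26 μs.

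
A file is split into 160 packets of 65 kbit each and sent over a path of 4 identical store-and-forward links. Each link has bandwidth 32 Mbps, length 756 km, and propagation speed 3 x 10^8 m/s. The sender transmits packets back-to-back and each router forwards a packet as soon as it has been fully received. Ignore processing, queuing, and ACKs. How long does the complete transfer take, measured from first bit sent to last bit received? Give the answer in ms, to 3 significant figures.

Per-hop transmission t_tx = L/R = 65000/32000000 = 2.03125 ms.
Per-hop propagation t_prop = 756000/300000000 = 2.52 ms.
Pipeline fill: first packet needs 4·t_tx to clear all hops; remaining 159 packets each add one t_tx.
Total = (4+160-1)·t_tx + 4·t_prop = 163·2.03125 + 4·2.52 = 341 ms.

341 ms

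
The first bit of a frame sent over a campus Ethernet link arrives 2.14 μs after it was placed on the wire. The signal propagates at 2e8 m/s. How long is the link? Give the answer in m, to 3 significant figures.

d = s × t_prop = 200000000 × 2.14e-06 = 428 m.

428 m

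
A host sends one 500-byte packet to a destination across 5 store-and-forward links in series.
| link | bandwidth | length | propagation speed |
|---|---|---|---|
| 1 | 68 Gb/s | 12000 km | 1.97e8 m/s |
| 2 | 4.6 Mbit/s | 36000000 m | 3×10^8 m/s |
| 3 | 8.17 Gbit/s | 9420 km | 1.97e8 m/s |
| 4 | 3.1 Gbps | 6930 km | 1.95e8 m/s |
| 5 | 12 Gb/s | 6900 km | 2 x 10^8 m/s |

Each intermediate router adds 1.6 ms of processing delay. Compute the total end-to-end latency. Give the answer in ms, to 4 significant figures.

L = 500 × 8 = 4000 bits.
Transmission delays (L/R per hop): 5.88235e-05, 0.869565, 0.000489596, 0.00129032, 0.000333333 ms; sum = 0.871737 ms.
Propagation delays (d/s per hop): 60.9137, 120, 47.8173, 35.5385, 34.5 ms; sum = 298.769 ms.
Processing at 4 router(s): 4 × 1.6 ms = 6.4 ms.
End-to-end = 306.0 ms.

306.0 ms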